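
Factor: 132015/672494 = 2^(-1)*3^1*5^1*13^1*677^1*336247^(-1)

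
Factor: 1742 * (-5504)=-1 * 2^8 * 13^1 * 43^1 * 67^1=-9587968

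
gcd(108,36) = 36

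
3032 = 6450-3418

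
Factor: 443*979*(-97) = -1*11^1*89^1*97^1*443^1 = -42068609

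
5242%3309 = 1933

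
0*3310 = 0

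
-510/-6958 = 255/3479 ≈ 0.0733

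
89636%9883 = 689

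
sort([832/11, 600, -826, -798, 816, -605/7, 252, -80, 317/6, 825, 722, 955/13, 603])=[-826, -798, -605/7, -80, 317/6, 955/13, 832/11, 252, 600, 603, 722, 816, 825]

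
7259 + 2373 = 9632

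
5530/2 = 2765 = 2765.00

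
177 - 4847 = -4670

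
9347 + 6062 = 15409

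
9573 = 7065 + 2508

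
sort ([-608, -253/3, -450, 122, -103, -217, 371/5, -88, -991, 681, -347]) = [-991, -608, -450, -347, -217, -103, -88, -253/3, 371/5, 122, 681]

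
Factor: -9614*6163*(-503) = 2^1*11^1*19^1*23^1*503^1*6163^1 = 29803294246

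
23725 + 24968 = 48693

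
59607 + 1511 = 61118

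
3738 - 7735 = -3997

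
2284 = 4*571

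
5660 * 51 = 288660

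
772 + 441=1213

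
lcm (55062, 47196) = 330372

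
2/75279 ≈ 0.0000266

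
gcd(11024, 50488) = 8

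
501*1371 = 686871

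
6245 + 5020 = 11265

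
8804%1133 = 873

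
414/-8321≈-0.0498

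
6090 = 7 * 870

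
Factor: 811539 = 3^4 * 43^1 * 233^1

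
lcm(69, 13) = 897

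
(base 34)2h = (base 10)85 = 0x55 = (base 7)151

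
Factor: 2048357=23^1*29^1*37^1*83^1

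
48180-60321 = -12141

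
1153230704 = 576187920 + 577042784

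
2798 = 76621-73823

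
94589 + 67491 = 162080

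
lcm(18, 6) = 18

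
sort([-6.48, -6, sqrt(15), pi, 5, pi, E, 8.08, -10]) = [-10, -6.48, -6, E, pi, pi, sqrt(15), 5, 8.08]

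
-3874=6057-9931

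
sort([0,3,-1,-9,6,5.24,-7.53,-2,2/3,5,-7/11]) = [-9,-7.53,-2,-1,-7/11,0,2/3,3,5,5.24,6]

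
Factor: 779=19^1 * 41^1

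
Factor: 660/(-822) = -1 * 2^1 * 5^1 * 11^1 * 137^(-1) = -110/137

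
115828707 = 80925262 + 34903445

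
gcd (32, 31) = 1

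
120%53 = 14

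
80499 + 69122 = 149621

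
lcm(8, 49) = 392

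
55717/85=655+42/85≈655.49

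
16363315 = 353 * 46355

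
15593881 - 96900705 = -81306824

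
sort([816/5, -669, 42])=[-669, 42, 816/5]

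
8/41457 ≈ 0.000193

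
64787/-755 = -85 - 612/755 ≈ -85.81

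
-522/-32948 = 261/16474 ≈ 0.0158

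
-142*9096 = -1291632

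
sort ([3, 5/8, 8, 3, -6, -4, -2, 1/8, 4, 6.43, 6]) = [-6, -4, -2, 1/8, 5/8, 3, 3, 4, 6, 6.43, 8]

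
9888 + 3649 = 13537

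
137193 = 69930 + 67263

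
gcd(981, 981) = 981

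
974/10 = 487/5 = 97.40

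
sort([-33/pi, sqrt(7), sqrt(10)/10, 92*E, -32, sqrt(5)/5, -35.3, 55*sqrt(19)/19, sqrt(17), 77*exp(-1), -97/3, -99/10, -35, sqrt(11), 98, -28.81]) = [-35.3, -35, -97/3, -32, -28.81, -33/pi, -99/10, sqrt(10)/10, sqrt(5)/5, sqrt(7), sqrt(11), sqrt(17), 55*sqrt(19)/19, 77*exp(-1), 98, 92*E]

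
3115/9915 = 623/1983 ≈ 0.314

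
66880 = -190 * (-352)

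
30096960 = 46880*642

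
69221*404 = 27965284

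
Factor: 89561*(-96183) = -1*3^2*10687^1*89561^1 = -8614245663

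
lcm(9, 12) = 36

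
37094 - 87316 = -50222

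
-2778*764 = -2122392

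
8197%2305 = 1282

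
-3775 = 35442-39217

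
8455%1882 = 927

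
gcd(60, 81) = 3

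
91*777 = 70707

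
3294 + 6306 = 9600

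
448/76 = 5 + 17/19 ≈ 5.89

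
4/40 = 1/10 = 0.10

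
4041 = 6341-2300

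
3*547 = 1641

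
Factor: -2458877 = -1*907^1*2711^1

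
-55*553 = -30415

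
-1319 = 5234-6553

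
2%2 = 0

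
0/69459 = 0 = 0.00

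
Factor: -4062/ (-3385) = 2^1 * 3^1 * 5^ (-1) = 6/5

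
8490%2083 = 158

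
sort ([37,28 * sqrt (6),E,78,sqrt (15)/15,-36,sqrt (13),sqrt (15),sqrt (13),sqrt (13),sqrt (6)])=[-36,sqrt (15)/15,sqrt (6),E,sqrt (13),sqrt (13),sqrt (13),sqrt (15),37,28 * sqrt (6),78]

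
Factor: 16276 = 2^2 * 13^1 * 313^1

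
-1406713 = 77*(-18269) 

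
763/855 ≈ 0.892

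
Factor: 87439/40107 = 3^(-1) * 11^1 * 29^(-1) * 461^(-1) * 7949^1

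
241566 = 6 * 40261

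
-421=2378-2799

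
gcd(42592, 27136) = 32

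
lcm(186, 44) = 4092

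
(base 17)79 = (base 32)40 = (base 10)128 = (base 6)332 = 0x80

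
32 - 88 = -56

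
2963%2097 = 866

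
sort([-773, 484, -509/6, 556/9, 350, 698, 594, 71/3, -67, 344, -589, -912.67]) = [-912.67, -773, -589, -509/6, -67, 71/3, 556/9, 344, 350, 484, 594, 698]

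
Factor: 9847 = 43^1*229^1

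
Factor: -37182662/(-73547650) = 5^(-2)*133723^(-1)*1690121^1 = 1690121/3343075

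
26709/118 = 226 + 41/118 ≈ 226.35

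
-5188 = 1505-6693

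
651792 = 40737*16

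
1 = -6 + 7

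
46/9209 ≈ 0.00500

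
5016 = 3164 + 1852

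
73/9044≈0.00807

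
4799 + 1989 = 6788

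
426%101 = 22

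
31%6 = 1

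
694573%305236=84101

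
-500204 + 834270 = 334066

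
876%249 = 129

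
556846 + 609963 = 1166809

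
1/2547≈0.000393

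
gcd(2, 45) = 1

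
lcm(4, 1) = 4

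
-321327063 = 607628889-928955952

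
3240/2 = 1620 = 1620.00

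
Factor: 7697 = 43^1*179^1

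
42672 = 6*7112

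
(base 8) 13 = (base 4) 23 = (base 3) 102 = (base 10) 11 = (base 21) b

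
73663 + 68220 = 141883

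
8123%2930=2263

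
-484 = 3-487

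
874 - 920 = -46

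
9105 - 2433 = 6672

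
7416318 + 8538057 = 15954375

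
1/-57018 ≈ -0.0000175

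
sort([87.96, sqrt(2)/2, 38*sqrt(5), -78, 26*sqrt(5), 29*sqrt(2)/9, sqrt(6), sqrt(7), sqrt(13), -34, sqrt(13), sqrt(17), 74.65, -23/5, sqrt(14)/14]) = [-78, -34, -23/5, sqrt(14)/14, sqrt(2)/2, sqrt(6), sqrt(7), sqrt(13), sqrt(13), sqrt(17), 29*sqrt(2)/9, 26*sqrt(5), 74.65, 38*sqrt(5), 87.96]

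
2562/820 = 3 + 51/410 ≈ 3.12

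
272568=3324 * 82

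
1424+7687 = 9111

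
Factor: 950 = 2^1*5^2*19^1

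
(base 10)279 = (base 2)100010111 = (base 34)87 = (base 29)9i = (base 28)9r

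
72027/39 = 1846 + 11/13 ≈ 1846.85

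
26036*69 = 1796484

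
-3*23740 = -71220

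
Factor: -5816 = -1 * 2^3 * 727^1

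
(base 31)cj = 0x187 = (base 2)110000111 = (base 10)391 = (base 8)607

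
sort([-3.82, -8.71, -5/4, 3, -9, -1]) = [-9, -8.71, -3.82, -5/4, -1, 3]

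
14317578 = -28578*(-501)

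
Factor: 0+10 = 2^1*5^1 = 10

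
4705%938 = 15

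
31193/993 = 31 + 410/993 ≈ 31.41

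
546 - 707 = -161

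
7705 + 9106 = 16811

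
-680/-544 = 1 + 1/4 = 1.25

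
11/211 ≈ 0.0521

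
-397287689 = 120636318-517924007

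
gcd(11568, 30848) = 3856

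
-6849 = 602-7451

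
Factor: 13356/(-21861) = -1 * 2^2 * 53^1 * 347^(-1) = -212/347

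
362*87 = 31494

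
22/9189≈0.00239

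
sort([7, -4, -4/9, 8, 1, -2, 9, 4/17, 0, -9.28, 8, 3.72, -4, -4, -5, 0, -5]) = [-9.28, -5, -5, -4, -4, -4, -2, -4/9, 0, 0, 4/17, 1, 3.72, 7, 8, 8, 9]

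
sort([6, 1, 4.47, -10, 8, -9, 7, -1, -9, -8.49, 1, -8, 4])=[-10, -9, -9, -8.49, -8, -1, 1, 1, 4, 4.47, 6, 7, 8]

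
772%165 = 112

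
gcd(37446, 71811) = 237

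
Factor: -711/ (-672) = 2^ (-5)*3^1*7^ (-1)*79^1 = 237/224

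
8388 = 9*932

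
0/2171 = 0 = 0.00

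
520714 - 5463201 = -4942487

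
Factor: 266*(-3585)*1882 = -1*2^2*3^1*5^1*7^1*19^1*239^1*941^1 = -1794694020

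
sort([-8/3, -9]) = [-9, -8/3]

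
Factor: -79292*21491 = -1*2^2*43^1*461^1*21491^1 = -1704064372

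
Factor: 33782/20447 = 2^1*19^1*23^(-1) = 38/23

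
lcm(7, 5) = 35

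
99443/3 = 33147 + 2/3 ≈ 33147.67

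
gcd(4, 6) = 2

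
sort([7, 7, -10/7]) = [-10/7, 7, 7]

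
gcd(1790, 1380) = 10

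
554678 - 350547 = 204131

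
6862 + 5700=12562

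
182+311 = 493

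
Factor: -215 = -1*5^1*43^1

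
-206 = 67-273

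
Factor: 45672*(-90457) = -1*2^3*3^1*11^1*17^2*173^1*313^1 = -4131352104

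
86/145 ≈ 0.593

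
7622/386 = 3811/193 ≈ 19.75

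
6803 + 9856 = 16659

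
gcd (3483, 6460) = 1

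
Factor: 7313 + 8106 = 17^1*907^1 = 15419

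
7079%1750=79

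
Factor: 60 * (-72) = -1 * 2^5 * 3^3 * 5^1 = -4320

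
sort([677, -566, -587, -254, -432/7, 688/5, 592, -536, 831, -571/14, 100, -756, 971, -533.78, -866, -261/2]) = [-866, -756, -587, -566, -536, -533.78, -254, -261/2, -432/7, -571/14, 100, 688/5, 592, 677, 831, 971]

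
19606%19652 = 19606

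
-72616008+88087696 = 15471688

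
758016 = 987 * 768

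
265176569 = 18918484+246258085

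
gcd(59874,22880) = 2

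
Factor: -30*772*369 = -1*2^3*3^3*5^1*41^1*193^1 = -8546040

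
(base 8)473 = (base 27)bi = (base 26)c3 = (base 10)315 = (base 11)267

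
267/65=4 + 7/65 ≈ 4.11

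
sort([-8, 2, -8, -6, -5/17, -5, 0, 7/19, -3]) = [-8, -8, -6, -5, -3, -5/17, 0, 7/19, 2]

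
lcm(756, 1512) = 1512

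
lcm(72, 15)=360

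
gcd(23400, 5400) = 1800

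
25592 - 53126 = -27534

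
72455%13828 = 3315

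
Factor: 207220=2^2 * 5^1 * 13^1 * 797^1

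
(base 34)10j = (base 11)979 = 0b10010010111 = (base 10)1175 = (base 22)299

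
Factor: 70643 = 41^1*1723^1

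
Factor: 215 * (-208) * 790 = -1 * 2^5 * 5^2 * 13^1 * 43^1 * 79^1 = -35328800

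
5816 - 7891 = -2075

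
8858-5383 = 3475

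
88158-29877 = 58281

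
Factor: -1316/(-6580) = 5^(-1) = 1/5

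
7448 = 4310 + 3138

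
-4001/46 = -86-45/46 ≈ -86.98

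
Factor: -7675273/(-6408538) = 2^(-1) * 61^(-1) * 52529^(-1) * 7675273^1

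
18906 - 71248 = -52342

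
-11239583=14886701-26126284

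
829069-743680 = 85389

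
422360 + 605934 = 1028294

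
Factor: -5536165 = -1*5^1*397^1*2789^1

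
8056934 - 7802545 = 254389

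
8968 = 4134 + 4834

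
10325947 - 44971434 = -34645487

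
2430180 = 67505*36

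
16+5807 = 5823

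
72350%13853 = 3085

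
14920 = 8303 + 6617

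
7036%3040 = 956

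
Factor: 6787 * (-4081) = -1 * 7^1 * 11^2 * 53^1 * 617^1 = -27697747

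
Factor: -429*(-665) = 3^1*5^1*7^1*11^1*13^1*19^1 = 285285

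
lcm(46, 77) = 3542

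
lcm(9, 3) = 9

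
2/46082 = 1/23041 ≈ 0.0000434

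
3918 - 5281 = -1363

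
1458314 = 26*56089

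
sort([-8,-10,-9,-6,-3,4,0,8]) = [-10,-9,-8,-6,-3,0,4,8]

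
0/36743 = 0 = 0.00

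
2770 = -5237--8007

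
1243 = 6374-5131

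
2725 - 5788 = -3063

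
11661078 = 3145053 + 8516025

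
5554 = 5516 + 38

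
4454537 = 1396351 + 3058186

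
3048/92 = 762/23≈33.13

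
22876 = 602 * 38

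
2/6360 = 1/3180 ≈ 0.000314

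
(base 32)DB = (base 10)427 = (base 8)653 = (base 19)139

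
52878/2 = 26439 = 26439.00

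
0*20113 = 0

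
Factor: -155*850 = -1*2^1*5^3*17^1*31^1 = -131750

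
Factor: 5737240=2^3 * 5^1 * 19^1 * 7549^1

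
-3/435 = -1/145 ≈ -0.00690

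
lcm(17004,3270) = 85020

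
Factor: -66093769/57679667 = -1 * 7^1 * 3119^(-1) * 18493^(-1) * 9441967^1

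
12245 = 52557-40312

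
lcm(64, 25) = 1600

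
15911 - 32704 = -16793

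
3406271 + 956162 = 4362433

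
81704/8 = 10213 = 10213.00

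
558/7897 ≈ 0.0707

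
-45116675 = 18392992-63509667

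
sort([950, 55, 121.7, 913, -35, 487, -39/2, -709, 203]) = [-709, -35, -39/2, 55, 121.7, 203, 487, 913, 950]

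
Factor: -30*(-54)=2^2*3^4*5^1=1620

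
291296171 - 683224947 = -391928776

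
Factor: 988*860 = 2^4*5^1*13^1*19^1*43^1 = 849680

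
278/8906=139/4453 ≈ 0.0312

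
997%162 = 25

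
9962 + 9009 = 18971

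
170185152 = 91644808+78540344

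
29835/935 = 31 + 10/11 ≈ 31.91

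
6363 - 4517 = 1846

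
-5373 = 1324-6697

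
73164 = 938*78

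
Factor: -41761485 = -1*3^2*5^1*883^1*1051^1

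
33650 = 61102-27452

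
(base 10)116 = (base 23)51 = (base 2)1110100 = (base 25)4g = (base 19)62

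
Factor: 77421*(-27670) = -1*2^1*3^1*5^1*131^1*197^1*2767^1 = -2142239070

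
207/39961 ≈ 0.00518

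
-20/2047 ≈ -0.00977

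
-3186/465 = -6 - 132/155 ≈ -6.85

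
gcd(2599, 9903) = 1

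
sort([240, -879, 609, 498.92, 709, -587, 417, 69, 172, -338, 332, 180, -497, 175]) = [-879, -587, -497, -338, 69, 172, 175, 180, 240, 332, 417, 498.92, 609, 709]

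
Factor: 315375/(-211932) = -1*2^(-2)*3^(-1)*5^3*7^(-1) = -125/84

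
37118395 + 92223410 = 129341805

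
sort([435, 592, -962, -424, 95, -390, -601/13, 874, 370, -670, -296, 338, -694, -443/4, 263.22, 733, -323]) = [-962, -694, -670, -424, -390, -323, -296, -443/4, -601/13, 95, 263.22, 338, 370, 435, 592, 733, 874]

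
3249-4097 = -848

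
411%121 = 48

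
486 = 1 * 486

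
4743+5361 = 10104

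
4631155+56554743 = 61185898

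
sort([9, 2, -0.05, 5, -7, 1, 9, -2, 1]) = [-7, -2, -0.05, 1, 1, 2, 5, 9, 9]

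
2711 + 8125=10836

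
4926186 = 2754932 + 2171254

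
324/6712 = 81/1678≈0.0483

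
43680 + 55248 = 98928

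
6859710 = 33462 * 205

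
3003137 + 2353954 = 5357091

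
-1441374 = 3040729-4482103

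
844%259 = 67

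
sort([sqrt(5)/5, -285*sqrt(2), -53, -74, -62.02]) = [-285*sqrt(2), -74, -62.02, -53, sqrt(5)/5]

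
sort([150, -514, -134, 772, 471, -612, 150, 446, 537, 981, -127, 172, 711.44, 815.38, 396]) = [-612, -514, -134, -127, 150, 150, 172, 396, 446, 471, 537, 711.44, 772, 815.38, 981]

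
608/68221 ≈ 0.00891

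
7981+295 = 8276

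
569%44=41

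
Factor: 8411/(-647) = -1*13^1 = -13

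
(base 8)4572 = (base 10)2426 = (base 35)1yb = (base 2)100101111010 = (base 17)86c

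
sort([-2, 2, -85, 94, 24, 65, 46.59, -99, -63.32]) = [-99, -85, -63.32, -2, 2, 24, 46.59, 65, 94]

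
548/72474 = 274/36237 ≈ 0.00756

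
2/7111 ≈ 0.000281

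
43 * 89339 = 3841577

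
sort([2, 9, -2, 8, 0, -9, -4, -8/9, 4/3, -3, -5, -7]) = [-9, -7, -5, -4, -3, -2, -8/9, 0, 4/3, 2, 8, 9]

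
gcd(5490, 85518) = 18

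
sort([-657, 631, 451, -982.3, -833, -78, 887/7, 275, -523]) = [-982.3, -833, -657, -523, -78, 887/7, 275, 451, 631]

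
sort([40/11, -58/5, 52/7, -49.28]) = [-49.28, -58/5, 40/11, 52/7]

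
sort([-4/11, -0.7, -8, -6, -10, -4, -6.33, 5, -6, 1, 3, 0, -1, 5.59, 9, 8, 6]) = [-10, -8, -6.33, -6, -6, -4, -1, -0.7, -4/11, 0, 1, 3, 5, 5.59, 6, 8, 9]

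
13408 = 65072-51664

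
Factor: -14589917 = -1*191^1*76387^1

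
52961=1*52961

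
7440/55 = 1488/11 ≈ 135.27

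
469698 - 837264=-367566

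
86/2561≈0.0336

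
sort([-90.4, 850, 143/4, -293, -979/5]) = [-293, -979/5, -90.4, 143/4, 850]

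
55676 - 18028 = 37648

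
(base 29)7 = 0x7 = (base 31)7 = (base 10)7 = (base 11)7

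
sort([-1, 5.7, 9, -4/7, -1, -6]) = [-6, -1, -1, -4/7, 5.7, 9]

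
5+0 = 5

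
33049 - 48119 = -15070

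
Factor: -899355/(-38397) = 5^1*12799^(-1)*59957^1 = 299785/12799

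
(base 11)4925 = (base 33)5u5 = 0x1928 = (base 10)6440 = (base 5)201230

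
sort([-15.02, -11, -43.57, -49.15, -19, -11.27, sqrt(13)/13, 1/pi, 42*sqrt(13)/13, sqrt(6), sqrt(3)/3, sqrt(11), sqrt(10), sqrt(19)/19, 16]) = [-49.15, -43.57, -19, -15.02, -11.27, -11, sqrt(19)/19, sqrt(13)/13, 1/pi, sqrt(3)/3, sqrt(6), sqrt(10), sqrt(11), 42*sqrt(13)/13, 16]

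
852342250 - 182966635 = 669375615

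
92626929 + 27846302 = 120473231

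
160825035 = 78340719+82484316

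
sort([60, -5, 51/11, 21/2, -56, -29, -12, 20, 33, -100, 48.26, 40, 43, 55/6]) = [-100, -56, -29, -12, -5, 51/11, 55/6, 21/2, 20, 33, 40, 43, 48.26, 60]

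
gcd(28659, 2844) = 3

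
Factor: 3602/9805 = 2^1 * 5^(-1) * 37^(-1) * 53^(-1) * 1801^1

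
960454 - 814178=146276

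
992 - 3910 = -2918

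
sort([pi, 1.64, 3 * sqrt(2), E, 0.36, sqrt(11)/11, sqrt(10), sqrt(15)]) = [sqrt(11)/11, 0.36, 1.64, E, pi, sqrt(10), sqrt(15), 3 * sqrt(2)]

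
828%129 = 54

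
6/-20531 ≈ -0.000292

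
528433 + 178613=707046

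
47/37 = 1 + 10/37 ≈ 1.27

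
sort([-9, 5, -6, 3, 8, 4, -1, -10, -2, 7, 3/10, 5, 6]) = [-10, -9, -6, -2, -1, 3/10, 3, 4, 5, 5, 6, 7, 8]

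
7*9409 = 65863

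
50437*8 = 403496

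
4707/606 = 7 + 155/202≈7.77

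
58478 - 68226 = -9748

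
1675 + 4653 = 6328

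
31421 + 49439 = 80860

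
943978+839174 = 1783152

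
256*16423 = 4204288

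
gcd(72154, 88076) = 2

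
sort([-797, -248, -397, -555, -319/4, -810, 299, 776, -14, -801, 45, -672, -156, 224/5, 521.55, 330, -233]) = [-810, -801, -797, -672, -555, -397, -248, -233, -156, -319/4, -14, 224/5, 45, 299, 330, 521.55, 776]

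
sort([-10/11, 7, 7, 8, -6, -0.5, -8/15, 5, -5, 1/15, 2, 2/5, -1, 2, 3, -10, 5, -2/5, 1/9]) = [-10, -6, -5, -1, -10/11, -8/15, -0.5, -2/5, 1/15, 1/9, 2/5, 2, 2, 3, 5, 5, 7, 7, 8]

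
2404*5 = 12020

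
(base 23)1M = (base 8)55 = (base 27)1I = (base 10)45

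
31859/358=88 + 355/358 ≈ 88.99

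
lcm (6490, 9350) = 551650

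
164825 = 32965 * 5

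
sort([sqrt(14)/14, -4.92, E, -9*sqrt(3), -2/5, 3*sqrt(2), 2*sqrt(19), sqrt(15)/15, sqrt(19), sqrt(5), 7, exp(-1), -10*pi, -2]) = [-10*pi, -9*sqrt(3), -4.92, -2, -2/5, sqrt(15)/15, sqrt(14)/14, exp(-1), sqrt(5), E, 3*sqrt(2), sqrt(19), 7, 2*sqrt(19)]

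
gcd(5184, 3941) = 1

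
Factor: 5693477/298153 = 311^1 * 18307^1 * 298153^ (-1)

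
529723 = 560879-31156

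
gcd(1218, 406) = 406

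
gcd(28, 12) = 4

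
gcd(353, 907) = 1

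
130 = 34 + 96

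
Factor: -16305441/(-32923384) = 2^(-3)*3^1*13^(-1)*316571^(-1)*5435147^1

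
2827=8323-5496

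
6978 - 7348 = -370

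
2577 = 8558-5981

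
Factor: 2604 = 2^2*3^1*7^1*31^1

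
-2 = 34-36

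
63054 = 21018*3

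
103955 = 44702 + 59253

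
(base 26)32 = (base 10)80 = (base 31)2i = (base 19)44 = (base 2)1010000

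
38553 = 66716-28163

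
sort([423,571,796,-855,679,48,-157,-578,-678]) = [-855,-678,-578,-157,48,423,571,679,796]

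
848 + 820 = 1668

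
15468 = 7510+7958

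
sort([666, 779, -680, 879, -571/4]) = [-680, -571/4, 666, 779, 879]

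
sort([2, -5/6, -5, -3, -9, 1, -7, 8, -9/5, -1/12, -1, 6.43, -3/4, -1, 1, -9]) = [-9, -9, -7, -5, -3, -9/5, -1, -1, -5/6, -3/4, -1/12, 1, 1, 2, 6.43, 8]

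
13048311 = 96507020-83458709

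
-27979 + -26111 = -54090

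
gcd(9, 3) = 3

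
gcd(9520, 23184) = 112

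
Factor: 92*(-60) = -1*2^4*3^1*5^1*23^1 = -5520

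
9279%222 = 177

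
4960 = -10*(-496)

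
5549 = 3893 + 1656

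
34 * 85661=2912474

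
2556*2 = 5112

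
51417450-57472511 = -6055061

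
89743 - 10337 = 79406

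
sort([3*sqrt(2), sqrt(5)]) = [sqrt(5), 3*sqrt(2)]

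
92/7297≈0.0126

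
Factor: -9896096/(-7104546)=2^4 * 3^(-2) * 7^1 * 43^(-1) * 67^(-1) * 137^(-1) * 44179^1=4948048/3552273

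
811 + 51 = 862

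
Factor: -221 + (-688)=-1 * 3^2 * 101^1=-909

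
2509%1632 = 877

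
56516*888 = 50186208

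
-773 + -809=-1582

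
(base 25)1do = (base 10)974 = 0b1111001110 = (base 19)2d5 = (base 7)2561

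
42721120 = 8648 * 4940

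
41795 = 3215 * 13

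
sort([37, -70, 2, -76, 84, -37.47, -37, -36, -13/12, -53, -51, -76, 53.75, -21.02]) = [-76, -76, -70, -53, -51, -37.47, -37, -36, -21.02, -13/12, 2, 37, 53.75, 84]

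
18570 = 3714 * 5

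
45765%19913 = 5939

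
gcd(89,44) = 1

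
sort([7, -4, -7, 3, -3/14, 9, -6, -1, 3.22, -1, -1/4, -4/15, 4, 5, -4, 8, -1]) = [-7, -6, -4, -4, -1, -1, -1, -4/15, -1/4, -3/14, 3, 3.22, 4, 5, 7, 8, 9]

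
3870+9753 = 13623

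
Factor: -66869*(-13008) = 2^4*3^1*11^1*271^1*6079^1 = 869831952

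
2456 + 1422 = 3878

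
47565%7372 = 3333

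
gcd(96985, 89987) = 1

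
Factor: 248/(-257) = -1 * 2^3 * 31^1 * 257^(-1)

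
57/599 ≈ 0.0952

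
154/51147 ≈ 0.00301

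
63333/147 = 21111/49 ≈ 430.84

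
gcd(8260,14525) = 35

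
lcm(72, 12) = 72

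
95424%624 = 576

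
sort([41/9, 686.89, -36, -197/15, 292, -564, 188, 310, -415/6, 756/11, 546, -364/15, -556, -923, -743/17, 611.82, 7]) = [-923, -564, -556, -415/6, -743/17, -36, -364/15, -197/15, 41/9, 7, 756/11, 188, 292, 310, 546, 611.82, 686.89]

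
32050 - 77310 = -45260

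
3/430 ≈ 0.00698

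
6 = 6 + 0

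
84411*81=6837291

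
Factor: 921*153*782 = 2^1*3^3*17^2*23^1*307^1 = 110193966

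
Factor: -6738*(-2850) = 2^2*3^2*5^2*19^1*1123^1 = 19203300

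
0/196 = 0 = 0.00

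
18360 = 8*2295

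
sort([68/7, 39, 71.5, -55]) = [-55, 68/7, 39, 71.5]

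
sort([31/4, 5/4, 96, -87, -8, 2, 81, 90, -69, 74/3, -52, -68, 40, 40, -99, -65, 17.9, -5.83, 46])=[-99, -87, -69, -68, -65, -52, -8, -5.83, 5/4, 2, 31/4, 17.9, 74/3, 40, 40, 46, 81, 90, 96]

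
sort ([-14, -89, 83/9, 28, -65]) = [-89, -65, -14, 83/9, 28]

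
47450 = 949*50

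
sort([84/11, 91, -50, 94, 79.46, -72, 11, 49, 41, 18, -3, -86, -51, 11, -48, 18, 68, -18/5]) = [-86, -72, -51, -50, -48, -18/5, -3, 84/11, 11, 11, 18, 18, 41, 49, 68, 79.46, 91, 94]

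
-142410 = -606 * 235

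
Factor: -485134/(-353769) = 2^1*3^(-1)*193^(-1)*397^1 = 794/579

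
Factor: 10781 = 10781^1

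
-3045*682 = -2076690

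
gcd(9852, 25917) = 3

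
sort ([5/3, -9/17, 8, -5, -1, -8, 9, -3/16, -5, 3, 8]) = [-8, -5, -5, -1, -9/17, -3/16, 5/3, 3, 8, 8, 9]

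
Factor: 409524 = 2^2 * 3^1 * 34127^1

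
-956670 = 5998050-6954720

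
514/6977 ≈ 0.0737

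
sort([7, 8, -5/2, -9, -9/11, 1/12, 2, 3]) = [-9, -5/2, -9/11, 1/12, 2, 3, 7, 8]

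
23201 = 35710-12509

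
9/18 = 1/2 = 0.50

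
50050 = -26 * (-1925)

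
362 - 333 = 29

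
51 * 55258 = 2818158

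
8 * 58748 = 469984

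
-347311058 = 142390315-489701373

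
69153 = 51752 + 17401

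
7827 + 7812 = 15639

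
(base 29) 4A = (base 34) 3O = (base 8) 176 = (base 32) 3U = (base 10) 126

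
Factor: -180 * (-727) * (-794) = -1 * 2^3 * 3^2 * 5^1 * 397^1 * 727^1 = -103902840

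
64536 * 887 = 57243432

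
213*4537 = 966381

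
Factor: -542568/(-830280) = 5^(-1)*11^(-1)*13^1*17^(-1)*47^1 = 611/935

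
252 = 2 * 126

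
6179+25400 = 31579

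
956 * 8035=7681460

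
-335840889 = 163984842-499825731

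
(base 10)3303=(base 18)a39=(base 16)ce7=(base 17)b75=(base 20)853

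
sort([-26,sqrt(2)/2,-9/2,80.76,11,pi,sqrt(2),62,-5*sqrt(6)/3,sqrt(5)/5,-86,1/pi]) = [-86,-26,-9/2,-5*sqrt(6)/3,1/pi,sqrt(5)/5,sqrt(2)/2,sqrt(2),pi,11,62,80.76]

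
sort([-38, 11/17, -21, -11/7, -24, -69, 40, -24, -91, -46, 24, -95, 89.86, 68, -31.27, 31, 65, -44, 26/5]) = [-95, -91, -69, -46, -44, -38, -31.27, -24, -24, -21, -11/7, 11/17, 26/5, 24, 31, 40, 65, 68, 89.86]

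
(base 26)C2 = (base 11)266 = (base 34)98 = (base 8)472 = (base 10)314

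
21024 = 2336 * 9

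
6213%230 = 3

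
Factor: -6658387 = -1 * 163^1 * 40849^1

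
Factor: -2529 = -1*3^2*281^1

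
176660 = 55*3212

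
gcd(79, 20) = 1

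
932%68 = 48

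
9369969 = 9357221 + 12748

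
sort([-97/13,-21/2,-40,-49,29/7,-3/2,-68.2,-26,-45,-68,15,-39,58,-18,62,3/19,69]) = [-68.2,-68,-49,-45,-40,-39,-26,-18,-21/2,-97/13,-3/2,3/19,29/7,15,58,62,69]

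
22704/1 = 22704 = 22704.00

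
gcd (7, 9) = 1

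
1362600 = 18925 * 72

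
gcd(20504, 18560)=8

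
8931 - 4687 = 4244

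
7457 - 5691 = 1766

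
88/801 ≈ 0.110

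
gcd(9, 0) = 9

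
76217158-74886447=1330711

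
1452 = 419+1033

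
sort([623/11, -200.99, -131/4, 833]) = [-200.99, -131/4, 623/11, 833]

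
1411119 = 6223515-4812396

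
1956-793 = 1163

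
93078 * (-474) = -44118972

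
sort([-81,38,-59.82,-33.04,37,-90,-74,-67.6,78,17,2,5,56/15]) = [-90,-81,-74,-67.6,-59.82,-33.04,2,56/15,5,17,37,38,78]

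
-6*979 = -5874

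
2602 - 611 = 1991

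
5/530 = 1/106≈0.00943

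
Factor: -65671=-1*17^1*3863^1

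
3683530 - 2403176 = 1280354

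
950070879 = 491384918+458685961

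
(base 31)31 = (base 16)5e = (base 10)94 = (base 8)136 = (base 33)2s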